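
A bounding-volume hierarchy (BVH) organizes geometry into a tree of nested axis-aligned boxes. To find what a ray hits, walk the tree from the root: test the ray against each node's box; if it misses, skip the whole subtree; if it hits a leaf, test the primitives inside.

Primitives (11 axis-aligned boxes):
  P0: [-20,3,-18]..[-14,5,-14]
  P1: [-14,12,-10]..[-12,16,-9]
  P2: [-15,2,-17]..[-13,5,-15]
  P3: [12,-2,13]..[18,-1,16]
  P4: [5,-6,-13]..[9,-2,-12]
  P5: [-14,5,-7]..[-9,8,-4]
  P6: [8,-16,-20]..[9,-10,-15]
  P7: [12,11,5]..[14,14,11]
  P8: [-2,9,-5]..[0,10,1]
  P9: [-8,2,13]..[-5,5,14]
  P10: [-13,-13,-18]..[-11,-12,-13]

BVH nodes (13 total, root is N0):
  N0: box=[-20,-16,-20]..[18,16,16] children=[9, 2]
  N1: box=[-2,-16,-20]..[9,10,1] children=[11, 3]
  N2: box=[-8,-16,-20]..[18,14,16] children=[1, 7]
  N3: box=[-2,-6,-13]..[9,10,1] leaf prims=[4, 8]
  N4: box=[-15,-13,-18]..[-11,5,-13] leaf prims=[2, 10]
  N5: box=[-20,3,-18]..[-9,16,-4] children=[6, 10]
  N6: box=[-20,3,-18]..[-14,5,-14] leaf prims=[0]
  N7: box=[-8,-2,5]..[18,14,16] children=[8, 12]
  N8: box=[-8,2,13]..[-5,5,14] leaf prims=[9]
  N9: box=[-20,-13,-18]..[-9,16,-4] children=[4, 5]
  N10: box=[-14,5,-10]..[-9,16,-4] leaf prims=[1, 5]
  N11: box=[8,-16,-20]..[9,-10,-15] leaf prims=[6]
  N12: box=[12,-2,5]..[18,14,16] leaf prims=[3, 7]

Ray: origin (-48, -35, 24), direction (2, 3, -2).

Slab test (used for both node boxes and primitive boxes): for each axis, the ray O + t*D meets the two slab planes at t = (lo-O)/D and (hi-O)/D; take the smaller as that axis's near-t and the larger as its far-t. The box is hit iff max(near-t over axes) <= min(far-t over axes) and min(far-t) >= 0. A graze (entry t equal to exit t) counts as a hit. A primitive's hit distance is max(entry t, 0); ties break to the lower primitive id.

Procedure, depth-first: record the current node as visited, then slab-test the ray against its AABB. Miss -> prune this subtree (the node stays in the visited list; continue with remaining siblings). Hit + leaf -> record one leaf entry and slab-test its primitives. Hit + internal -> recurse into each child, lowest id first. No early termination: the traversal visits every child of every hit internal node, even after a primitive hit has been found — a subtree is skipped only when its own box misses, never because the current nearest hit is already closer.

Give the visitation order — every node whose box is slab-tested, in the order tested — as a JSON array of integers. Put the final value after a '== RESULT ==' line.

Trace the traversal:
N0 x:[14,33] y:[19/3,17] z:[4,22] -> hit [14,17], descend [2, 9]
  N2 x:[20,33] y:[19/3,49/3] z:[4,22] -> miss, prune
  N9 x:[14,39/2] y:[22/3,17] z:[14,21] -> hit [14,17], descend [4, 5]
    N4 x:[33/2,37/2] y:[22/3,40/3] z:[37/2,21] -> miss, prune
    N5 x:[14,39/2] y:[38/3,17] z:[14,21] -> hit [14,17], descend [6, 10]
      N6 x:[14,17] y:[38/3,40/3] z:[19,21] -> miss, prune
      N10 x:[17,39/2] y:[40/3,17] z:[14,17] -> hit [17,17] leaf, test {P1@t=17, P5(miss)}

Visited [0, 2, 9, 4, 5, 6, 10]. Tests: 7 box, 1 leaf. Nearest: P1.

== RESULT ==
[0, 2, 9, 4, 5, 6, 10]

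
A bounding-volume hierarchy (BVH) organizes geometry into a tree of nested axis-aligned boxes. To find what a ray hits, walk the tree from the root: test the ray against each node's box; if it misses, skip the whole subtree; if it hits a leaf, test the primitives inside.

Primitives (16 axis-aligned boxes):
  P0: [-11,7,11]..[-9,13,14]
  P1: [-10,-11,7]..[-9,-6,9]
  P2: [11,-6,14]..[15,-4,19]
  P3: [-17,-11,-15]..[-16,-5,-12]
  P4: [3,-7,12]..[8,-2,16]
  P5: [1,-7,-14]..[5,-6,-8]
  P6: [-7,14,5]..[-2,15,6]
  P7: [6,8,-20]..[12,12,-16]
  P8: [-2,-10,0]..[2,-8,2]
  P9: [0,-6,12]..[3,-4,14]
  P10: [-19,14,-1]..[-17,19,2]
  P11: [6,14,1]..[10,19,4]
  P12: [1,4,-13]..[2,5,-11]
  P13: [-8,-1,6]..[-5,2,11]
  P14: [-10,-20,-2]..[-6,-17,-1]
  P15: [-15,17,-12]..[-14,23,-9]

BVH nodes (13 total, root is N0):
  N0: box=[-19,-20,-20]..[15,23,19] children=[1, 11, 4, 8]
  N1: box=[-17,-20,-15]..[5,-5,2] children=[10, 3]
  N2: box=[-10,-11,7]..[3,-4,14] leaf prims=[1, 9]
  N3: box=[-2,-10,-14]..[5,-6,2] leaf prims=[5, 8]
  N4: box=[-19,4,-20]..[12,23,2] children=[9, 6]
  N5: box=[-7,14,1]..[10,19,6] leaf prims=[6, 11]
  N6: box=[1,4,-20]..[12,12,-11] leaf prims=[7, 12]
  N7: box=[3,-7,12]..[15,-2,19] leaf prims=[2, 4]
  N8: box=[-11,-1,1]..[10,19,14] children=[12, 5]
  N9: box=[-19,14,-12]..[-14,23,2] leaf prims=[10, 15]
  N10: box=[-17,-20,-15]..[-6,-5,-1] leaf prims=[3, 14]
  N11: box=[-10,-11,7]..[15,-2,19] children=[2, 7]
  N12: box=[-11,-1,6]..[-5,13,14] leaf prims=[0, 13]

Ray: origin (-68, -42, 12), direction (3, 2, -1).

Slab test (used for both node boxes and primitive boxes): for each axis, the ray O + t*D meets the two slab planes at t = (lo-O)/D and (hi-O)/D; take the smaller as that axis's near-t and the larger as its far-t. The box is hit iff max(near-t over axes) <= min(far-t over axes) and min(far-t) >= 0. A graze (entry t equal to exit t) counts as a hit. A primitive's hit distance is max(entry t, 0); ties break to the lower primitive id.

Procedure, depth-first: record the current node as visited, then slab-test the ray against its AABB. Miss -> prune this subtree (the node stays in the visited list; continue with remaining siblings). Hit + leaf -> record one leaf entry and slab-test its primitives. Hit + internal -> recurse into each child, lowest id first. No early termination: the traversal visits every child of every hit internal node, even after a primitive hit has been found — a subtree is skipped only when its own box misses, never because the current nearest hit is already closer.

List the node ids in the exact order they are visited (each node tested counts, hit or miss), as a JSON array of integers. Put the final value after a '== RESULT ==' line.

Trace the traversal:
N0 x:[49/3,83/3] y:[11,65/2] z:[-7,32] -> hit [49/3,83/3], descend [1, 4, 8, 11]
  N1 x:[17,73/3] y:[11,37/2] z:[10,27] -> hit [17,37/2], descend [3, 10]
    N3 x:[22,73/3] y:[16,18] z:[10,26] -> miss, prune
    N10 x:[17,62/3] y:[11,37/2] z:[13,27] -> hit [17,37/2] leaf, test {P3(miss), P14(miss)}
  N4 x:[49/3,80/3] y:[23,65/2] z:[10,32] -> hit [23,80/3], descend [6, 9]
    N6 x:[23,80/3] y:[23,27] z:[23,32] -> hit [23,80/3] leaf, test {P7(miss), P12@t=23}
    N9 x:[49/3,18] y:[28,65/2] z:[10,24] -> miss, prune
  N8 x:[19,26] y:[41/2,61/2] z:[-2,11] -> miss, prune
  N11 x:[58/3,83/3] y:[31/2,20] z:[-7,5] -> miss, prune

Visited [0, 1, 3, 10, 4, 6, 9, 8, 11]. Tests: 9 box, 2 leaf. Nearest: P12.

== RESULT ==
[0, 1, 3, 10, 4, 6, 9, 8, 11]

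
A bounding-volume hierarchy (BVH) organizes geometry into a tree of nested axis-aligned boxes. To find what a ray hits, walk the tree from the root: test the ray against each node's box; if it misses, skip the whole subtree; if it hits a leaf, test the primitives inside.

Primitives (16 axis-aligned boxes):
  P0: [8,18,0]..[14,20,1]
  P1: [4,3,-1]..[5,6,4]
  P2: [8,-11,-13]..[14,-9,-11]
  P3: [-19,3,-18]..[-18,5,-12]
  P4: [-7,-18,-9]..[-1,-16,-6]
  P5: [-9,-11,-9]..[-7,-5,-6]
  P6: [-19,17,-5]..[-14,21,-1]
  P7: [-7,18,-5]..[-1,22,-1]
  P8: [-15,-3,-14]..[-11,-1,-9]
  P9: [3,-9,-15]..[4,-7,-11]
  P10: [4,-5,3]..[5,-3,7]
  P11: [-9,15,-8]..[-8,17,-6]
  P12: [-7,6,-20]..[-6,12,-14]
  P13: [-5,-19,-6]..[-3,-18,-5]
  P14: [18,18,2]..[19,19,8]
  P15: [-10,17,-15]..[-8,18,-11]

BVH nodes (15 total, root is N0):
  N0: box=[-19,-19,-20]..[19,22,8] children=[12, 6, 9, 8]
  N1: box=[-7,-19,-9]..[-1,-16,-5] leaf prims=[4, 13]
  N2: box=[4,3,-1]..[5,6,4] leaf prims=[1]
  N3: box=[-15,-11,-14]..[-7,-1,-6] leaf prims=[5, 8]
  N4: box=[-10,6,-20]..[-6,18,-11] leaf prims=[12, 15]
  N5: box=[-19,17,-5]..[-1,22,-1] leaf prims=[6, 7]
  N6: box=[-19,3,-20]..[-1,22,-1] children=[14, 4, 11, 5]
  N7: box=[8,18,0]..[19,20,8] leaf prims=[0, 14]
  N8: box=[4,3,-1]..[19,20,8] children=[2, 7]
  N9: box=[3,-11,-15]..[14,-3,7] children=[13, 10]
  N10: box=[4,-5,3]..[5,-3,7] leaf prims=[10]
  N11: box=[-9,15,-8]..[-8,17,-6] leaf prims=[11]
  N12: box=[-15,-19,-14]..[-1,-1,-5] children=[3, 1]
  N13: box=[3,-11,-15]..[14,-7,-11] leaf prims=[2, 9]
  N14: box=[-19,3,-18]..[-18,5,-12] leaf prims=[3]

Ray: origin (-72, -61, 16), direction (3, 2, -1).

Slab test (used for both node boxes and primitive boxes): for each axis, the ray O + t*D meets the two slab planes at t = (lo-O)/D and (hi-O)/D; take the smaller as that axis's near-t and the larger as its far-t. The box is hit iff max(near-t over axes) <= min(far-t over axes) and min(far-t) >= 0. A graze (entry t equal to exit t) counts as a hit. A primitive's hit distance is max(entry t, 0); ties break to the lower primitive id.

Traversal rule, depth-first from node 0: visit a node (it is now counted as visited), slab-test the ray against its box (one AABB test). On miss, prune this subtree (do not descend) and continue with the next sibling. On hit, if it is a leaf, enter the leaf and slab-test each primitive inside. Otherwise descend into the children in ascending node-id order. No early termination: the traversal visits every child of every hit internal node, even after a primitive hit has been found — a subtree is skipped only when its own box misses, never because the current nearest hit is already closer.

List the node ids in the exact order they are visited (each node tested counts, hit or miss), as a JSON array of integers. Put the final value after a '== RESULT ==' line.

Walk:
N0 x:[53/3,91/3] y:[21,83/2] z:[8,36] -> hit [21,91/3], descend [6, 8, 9, 12]
  N6 x:[53/3,71/3] y:[32,83/2] z:[17,36] -> miss, prune
  N8 x:[76/3,91/3] y:[32,81/2] z:[8,17] -> miss, prune
  N9 x:[25,86/3] y:[25,29] z:[9,31] -> hit [25,86/3], descend [10, 13]
    N10 x:[76/3,77/3] y:[28,29] z:[9,13] -> miss, prune
    N13 x:[25,86/3] y:[25,27] z:[27,31] -> hit [27,27] leaf, test {P2(miss), P9(miss)}
  N12 x:[19,71/3] y:[21,30] z:[21,30] -> hit [21,71/3], descend [1, 3]
    N1 x:[65/3,71/3] y:[21,45/2] z:[21,25] -> hit [65/3,45/2] leaf, test {P4@t=22, P13(miss)}
    N3 x:[19,65/3] y:[25,30] z:[22,30] -> miss, prune

9 AABB tests over nodes [0, 6, 8, 9, 10, 13, 12, 1, 3]; 2 leaves entered; closest P4.

== RESULT ==
[0, 6, 8, 9, 10, 13, 12, 1, 3]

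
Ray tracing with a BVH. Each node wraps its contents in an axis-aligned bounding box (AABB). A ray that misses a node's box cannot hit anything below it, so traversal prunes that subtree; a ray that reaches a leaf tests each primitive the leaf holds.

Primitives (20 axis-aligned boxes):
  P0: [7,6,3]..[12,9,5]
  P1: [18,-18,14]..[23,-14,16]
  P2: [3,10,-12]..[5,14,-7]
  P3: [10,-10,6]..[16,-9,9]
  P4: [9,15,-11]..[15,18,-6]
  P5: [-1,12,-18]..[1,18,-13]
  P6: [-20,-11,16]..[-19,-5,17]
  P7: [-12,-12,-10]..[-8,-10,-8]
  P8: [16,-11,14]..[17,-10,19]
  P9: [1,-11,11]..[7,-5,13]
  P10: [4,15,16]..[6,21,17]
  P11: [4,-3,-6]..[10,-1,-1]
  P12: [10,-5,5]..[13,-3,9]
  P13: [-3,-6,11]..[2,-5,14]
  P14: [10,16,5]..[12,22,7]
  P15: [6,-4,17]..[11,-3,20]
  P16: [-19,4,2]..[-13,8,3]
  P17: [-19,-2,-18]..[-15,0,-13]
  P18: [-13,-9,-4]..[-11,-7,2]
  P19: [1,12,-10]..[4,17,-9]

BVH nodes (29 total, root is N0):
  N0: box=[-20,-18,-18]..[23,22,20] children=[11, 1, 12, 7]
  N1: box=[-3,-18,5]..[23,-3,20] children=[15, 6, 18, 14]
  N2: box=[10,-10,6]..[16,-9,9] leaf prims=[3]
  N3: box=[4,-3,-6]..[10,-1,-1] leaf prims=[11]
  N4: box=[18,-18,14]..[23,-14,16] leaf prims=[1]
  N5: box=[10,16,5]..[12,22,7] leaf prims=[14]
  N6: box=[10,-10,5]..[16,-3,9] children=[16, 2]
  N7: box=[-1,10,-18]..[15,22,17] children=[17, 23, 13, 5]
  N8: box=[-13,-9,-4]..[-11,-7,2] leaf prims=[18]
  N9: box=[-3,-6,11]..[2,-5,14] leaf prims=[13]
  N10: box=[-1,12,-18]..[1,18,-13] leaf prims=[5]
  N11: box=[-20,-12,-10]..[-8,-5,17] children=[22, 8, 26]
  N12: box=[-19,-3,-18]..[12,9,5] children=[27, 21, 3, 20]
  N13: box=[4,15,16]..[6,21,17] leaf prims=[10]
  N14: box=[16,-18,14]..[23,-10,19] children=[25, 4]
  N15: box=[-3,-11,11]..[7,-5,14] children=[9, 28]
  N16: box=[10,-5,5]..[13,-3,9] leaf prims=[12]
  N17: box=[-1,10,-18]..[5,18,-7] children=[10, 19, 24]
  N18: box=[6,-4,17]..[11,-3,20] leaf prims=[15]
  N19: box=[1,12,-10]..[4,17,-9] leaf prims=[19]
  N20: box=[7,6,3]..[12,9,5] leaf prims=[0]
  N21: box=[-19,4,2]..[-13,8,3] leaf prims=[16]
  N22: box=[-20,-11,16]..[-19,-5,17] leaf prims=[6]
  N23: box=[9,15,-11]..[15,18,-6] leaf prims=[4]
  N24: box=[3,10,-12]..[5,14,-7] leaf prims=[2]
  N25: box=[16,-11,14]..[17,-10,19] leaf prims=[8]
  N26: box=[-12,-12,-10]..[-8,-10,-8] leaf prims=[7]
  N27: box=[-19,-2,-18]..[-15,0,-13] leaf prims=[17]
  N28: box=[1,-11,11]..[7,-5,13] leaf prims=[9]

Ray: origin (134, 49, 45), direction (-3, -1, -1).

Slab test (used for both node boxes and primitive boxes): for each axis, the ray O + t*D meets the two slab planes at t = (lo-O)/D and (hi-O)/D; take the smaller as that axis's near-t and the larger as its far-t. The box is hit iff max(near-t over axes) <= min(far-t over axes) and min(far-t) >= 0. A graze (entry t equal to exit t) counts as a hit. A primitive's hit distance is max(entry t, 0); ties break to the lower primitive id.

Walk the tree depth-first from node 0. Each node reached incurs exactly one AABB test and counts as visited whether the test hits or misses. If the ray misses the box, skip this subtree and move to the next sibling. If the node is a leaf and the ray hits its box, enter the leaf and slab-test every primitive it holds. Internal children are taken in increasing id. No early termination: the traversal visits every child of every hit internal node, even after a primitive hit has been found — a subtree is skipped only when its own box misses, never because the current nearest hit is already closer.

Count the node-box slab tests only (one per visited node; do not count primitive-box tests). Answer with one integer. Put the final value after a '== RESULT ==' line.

Walk:
N0 x:[37,154/3] y:[27,67] z:[25,63] -> hit [37,154/3], descend [1, 7, 11, 12]
  N1 x:[37,137/3] y:[52,67] z:[25,40] -> miss, prune
  N7 x:[119/3,45] y:[27,39] z:[28,63] -> miss, prune
  N11 x:[142/3,154/3] y:[54,61] z:[28,55] -> miss, prune
  N12 x:[122/3,51] y:[40,52] z:[40,63] -> hit [122/3,51], descend [3, 20, 21, 27]
    N3 x:[124/3,130/3] y:[50,52] z:[46,51] -> miss, prune
    N20 x:[122/3,127/3] y:[40,43] z:[40,42] -> hit [122/3,42] leaf, test {P0@t=122/3}
    N21 x:[49,51] y:[41,45] z:[42,43] -> miss, prune
    N27 x:[149/3,51] y:[49,51] z:[58,63] -> miss, prune

Visited [0, 1, 7, 11, 12, 3, 20, 21, 27]. Tests: 9 box, 1 leaf. Nearest: P0.

== RESULT ==
9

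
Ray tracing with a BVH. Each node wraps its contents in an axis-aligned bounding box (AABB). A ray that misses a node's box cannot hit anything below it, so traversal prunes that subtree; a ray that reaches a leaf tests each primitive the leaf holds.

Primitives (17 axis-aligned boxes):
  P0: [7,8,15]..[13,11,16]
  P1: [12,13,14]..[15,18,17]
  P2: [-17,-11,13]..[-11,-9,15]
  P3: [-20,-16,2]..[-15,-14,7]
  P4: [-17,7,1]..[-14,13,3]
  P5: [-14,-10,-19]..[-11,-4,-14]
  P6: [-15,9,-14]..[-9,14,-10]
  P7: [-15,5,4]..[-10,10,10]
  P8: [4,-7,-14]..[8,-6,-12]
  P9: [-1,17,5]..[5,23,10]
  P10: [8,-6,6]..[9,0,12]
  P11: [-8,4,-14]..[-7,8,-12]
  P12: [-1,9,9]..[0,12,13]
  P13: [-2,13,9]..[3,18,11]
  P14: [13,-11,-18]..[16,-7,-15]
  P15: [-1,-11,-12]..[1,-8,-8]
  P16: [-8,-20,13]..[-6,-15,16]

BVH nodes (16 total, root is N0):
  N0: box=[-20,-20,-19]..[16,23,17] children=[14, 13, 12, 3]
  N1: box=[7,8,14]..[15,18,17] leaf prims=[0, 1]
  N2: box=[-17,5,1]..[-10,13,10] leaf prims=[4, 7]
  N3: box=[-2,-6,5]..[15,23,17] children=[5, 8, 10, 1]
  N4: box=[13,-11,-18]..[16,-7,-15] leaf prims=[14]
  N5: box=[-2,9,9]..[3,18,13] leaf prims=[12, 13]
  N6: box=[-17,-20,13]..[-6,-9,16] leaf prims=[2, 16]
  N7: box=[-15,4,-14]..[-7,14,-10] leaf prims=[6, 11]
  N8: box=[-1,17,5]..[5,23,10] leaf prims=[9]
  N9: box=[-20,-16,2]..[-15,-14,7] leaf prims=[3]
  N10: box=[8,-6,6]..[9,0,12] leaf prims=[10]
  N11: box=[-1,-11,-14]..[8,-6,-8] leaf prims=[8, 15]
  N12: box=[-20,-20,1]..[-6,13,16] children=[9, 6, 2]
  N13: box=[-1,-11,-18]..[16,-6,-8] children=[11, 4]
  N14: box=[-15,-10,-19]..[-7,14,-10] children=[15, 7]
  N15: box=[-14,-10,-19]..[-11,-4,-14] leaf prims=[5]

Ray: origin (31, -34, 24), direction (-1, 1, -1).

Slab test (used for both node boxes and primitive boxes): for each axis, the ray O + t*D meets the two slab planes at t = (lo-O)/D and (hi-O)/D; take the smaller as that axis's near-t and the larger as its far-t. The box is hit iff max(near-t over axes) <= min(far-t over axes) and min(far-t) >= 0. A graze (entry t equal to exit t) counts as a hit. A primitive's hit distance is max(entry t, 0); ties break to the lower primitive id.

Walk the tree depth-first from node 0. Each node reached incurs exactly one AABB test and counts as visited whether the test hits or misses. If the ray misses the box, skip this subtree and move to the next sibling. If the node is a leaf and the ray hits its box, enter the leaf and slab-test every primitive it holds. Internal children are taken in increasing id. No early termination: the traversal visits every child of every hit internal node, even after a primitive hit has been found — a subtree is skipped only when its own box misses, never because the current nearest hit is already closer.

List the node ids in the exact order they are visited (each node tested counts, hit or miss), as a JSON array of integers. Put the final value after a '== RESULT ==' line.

Walk:
N0 x:[15,51] y:[14,57] z:[7,43] -> hit [15,43], descend [3, 12, 13, 14]
  N3 x:[16,33] y:[28,57] z:[7,19] -> miss, prune
  N12 x:[37,51] y:[14,47] z:[8,23] -> miss, prune
  N13 x:[15,32] y:[23,28] z:[32,42] -> miss, prune
  N14 x:[38,46] y:[24,48] z:[34,43] -> hit [38,43], descend [7, 15]
    N7 x:[38,46] y:[38,48] z:[34,38] -> hit [38,38] leaf, test {P6(miss), P11@t=38}
    N15 x:[42,45] y:[24,30] z:[38,43] -> miss, prune

order=[0, 3, 12, 13, 14, 7, 15]  |boxes|=7  |leaves|=1  hit=P11

== RESULT ==
[0, 3, 12, 13, 14, 7, 15]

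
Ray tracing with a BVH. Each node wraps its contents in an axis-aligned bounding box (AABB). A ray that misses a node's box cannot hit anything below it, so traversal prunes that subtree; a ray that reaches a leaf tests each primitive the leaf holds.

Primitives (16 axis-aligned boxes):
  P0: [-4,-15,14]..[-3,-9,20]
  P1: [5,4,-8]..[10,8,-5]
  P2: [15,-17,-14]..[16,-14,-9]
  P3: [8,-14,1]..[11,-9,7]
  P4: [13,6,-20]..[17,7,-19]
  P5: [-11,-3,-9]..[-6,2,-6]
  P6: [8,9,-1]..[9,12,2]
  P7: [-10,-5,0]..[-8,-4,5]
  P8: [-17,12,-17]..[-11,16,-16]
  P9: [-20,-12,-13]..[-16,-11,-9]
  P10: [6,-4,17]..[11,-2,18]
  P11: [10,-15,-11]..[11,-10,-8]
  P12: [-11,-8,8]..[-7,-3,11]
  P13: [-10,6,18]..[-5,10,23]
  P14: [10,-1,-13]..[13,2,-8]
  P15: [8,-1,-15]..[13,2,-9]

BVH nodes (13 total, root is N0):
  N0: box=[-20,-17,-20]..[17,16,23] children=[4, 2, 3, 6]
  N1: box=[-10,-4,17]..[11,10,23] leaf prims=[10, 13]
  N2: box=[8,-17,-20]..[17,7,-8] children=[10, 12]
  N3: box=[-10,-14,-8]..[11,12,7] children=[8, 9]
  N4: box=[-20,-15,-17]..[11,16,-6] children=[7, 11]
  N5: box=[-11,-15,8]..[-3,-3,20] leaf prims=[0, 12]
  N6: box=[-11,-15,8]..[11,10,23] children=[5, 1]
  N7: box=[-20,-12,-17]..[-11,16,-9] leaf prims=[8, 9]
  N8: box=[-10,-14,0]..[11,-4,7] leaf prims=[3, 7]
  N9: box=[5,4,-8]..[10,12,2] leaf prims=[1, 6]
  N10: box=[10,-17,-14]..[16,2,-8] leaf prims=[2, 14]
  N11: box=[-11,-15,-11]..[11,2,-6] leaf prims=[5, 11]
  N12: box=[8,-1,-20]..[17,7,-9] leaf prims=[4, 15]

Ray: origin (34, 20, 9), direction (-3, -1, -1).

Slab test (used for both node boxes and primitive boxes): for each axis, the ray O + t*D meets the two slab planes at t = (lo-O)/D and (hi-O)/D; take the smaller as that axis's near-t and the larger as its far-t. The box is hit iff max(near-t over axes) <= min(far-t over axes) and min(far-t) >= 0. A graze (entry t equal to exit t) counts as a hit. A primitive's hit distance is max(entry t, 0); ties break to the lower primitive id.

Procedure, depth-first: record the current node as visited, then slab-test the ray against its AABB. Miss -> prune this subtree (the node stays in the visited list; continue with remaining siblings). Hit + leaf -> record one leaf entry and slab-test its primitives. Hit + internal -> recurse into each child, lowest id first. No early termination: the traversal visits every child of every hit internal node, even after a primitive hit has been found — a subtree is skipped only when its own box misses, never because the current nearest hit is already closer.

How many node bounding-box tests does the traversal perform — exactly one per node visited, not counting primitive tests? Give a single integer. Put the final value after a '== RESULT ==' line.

Traverse from the root:
N0 x:[17/3,18] y:[4,37] z:[-14,29] -> hit [17/3,18], descend [2, 3, 4, 6]
  N2 x:[17/3,26/3] y:[13,37] z:[17,29] -> miss, prune
  N3 x:[23/3,44/3] y:[8,34] z:[2,17] -> hit [8,44/3], descend [8, 9]
    N8 x:[23/3,44/3] y:[24,34] z:[2,9] -> miss, prune
    N9 x:[8,29/3] y:[8,16] z:[7,17] -> hit [8,29/3] leaf, test {P1(miss), P6@t=25/3}
  N4 x:[23/3,18] y:[4,35] z:[15,26] -> hit [15,18], descend [7, 11]
    N7 x:[15,18] y:[4,32] z:[18,26] -> hit [18,18] leaf, test {P8(miss), P9(miss)}
    N11 x:[23/3,15] y:[18,35] z:[15,20] -> miss, prune
  N6 x:[23/3,15] y:[10,35] z:[-14,1] -> miss, prune

Visited [0, 2, 3, 8, 9, 4, 7, 11, 6]. Tests: 9 box, 2 leaf. Nearest: P6.

== RESULT ==
9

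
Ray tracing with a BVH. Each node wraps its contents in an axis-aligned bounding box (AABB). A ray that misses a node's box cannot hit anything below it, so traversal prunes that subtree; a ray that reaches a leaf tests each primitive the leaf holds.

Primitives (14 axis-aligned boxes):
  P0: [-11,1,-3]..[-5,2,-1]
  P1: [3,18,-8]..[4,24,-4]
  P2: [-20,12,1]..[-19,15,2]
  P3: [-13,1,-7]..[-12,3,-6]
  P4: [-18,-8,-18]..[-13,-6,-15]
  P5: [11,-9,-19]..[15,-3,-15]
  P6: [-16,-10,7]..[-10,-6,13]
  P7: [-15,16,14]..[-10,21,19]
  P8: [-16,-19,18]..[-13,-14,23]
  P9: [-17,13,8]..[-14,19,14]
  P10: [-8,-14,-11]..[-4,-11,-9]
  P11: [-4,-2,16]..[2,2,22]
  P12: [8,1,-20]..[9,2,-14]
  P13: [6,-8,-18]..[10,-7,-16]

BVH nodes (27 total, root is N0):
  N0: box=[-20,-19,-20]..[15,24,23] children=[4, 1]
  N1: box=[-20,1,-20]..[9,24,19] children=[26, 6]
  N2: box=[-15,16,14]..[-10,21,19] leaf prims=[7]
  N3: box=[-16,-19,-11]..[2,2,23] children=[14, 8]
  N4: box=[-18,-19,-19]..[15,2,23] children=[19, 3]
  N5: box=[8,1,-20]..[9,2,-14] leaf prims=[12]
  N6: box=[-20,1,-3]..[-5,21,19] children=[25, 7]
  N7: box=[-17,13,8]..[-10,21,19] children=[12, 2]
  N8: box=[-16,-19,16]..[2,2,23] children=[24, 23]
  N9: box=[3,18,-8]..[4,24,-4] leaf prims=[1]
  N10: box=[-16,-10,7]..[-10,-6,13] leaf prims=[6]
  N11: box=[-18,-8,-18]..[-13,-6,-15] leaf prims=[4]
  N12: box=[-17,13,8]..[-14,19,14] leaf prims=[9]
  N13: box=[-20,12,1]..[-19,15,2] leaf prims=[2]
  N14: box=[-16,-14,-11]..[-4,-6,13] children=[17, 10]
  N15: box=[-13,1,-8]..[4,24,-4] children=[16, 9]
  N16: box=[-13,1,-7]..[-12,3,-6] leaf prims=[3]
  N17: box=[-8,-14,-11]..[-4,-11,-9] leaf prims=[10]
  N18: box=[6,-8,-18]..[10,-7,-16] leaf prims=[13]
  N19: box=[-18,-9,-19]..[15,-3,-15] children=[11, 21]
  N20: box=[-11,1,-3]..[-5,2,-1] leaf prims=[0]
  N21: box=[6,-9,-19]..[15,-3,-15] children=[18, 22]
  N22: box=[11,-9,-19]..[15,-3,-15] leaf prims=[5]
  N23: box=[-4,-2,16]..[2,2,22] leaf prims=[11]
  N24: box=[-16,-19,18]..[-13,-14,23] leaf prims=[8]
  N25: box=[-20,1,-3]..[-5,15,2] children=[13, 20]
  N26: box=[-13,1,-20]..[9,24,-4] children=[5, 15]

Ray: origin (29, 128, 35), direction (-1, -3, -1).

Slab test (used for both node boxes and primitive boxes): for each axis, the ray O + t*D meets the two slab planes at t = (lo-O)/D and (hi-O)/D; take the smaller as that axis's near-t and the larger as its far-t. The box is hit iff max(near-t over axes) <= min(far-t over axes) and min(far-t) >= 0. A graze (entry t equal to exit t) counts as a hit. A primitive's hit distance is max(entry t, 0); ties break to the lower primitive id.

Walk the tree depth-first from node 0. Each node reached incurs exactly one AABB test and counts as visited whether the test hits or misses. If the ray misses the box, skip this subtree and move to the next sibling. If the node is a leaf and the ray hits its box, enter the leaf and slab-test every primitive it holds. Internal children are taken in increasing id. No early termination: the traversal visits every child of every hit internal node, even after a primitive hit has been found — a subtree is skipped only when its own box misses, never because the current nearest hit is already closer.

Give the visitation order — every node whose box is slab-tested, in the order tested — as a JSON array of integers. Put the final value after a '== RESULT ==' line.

Walk:
N0 x:[14,49] y:[104/3,49] z:[12,55] -> hit [104/3,49], descend [1, 4]
  N1 x:[20,49] y:[104/3,127/3] z:[16,55] -> hit [104/3,127/3], descend [6, 26]
    N6 x:[34,49] y:[107/3,127/3] z:[16,38] -> hit [107/3,38], descend [7, 25]
      N7 x:[39,46] y:[107/3,115/3] z:[16,27] -> miss, prune
      N25 x:[34,49] y:[113/3,127/3] z:[33,38] -> hit [113/3,38], descend [13, 20]
        N13 x:[48,49] y:[113/3,116/3] z:[33,34] -> miss, prune
        N20 x:[34,40] y:[42,127/3] z:[36,38] -> miss, prune
    N26 x:[20,42] y:[104/3,127/3] z:[39,55] -> hit [39,42], descend [5, 15]
      N5 x:[20,21] y:[42,127/3] z:[49,55] -> miss, prune
      N15 x:[25,42] y:[104/3,127/3] z:[39,43] -> hit [39,42], descend [9, 16]
        N9 x:[25,26] y:[104/3,110/3] z:[39,43] -> miss, prune
        N16 x:[41,42] y:[125/3,127/3] z:[41,42] -> hit [125/3,42] leaf, test {P3@t=125/3}
  N4 x:[14,47] y:[42,49] z:[12,54] -> hit [42,47], descend [3, 19]
    N3 x:[27,45] y:[42,49] z:[12,46] -> hit [42,45], descend [8, 14]
      N8 x:[27,45] y:[42,49] z:[12,19] -> miss, prune
      N14 x:[33,45] y:[134/3,142/3] z:[22,46] -> hit [134/3,45], descend [10, 17]
        N10 x:[39,45] y:[134/3,46] z:[22,28] -> miss, prune
        N17 x:[33,37] y:[139/3,142/3] z:[44,46] -> miss, prune
    N19 x:[14,47] y:[131/3,137/3] z:[50,54] -> miss, prune

Summary -> nodes [0, 1, 6, 7, 25, 13, 20, 26, 5, 15, 9, 16, 4, 3, 8, 14, 10, 17, 19]; box-tests=19; leaf-entries=1; first=P3

== RESULT ==
[0, 1, 6, 7, 25, 13, 20, 26, 5, 15, 9, 16, 4, 3, 8, 14, 10, 17, 19]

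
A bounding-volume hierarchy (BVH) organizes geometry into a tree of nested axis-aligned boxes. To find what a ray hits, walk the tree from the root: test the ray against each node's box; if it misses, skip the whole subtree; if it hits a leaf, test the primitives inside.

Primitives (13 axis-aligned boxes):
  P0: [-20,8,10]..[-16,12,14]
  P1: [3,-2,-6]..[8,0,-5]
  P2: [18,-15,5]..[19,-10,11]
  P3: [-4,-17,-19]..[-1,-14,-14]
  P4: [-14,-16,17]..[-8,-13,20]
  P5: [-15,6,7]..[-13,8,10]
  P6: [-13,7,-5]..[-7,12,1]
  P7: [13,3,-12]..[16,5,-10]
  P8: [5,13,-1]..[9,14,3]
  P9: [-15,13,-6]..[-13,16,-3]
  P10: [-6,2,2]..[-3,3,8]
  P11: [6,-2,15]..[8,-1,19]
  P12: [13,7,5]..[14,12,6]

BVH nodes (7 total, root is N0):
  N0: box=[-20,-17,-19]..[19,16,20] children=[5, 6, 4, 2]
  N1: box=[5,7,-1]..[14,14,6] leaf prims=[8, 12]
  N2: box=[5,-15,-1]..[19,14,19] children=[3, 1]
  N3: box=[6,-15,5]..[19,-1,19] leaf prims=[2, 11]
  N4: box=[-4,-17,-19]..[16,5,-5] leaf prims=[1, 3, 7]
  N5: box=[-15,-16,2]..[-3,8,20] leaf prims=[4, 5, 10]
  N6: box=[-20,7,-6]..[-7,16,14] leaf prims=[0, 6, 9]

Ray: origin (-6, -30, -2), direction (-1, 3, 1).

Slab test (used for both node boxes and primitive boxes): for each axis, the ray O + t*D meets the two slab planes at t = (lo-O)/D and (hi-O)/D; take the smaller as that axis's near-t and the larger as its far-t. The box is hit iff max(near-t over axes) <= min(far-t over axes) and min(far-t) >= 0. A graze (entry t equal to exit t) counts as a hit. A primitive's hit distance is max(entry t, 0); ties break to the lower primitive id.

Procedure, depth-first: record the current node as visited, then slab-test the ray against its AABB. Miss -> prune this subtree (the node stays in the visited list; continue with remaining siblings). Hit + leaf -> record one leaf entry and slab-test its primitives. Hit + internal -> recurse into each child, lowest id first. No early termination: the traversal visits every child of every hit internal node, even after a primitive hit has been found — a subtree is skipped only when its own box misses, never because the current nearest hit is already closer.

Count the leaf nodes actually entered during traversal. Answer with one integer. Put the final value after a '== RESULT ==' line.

Walk:
N0 x:[-25,14] y:[13/3,46/3] z:[-17,22] -> hit [13/3,14], descend [2, 4, 5, 6]
  N2 x:[-25,-11] y:[5,44/3] z:[1,21] -> miss, prune
  N4 x:[-22,-2] y:[13/3,35/3] z:[-17,-3] -> miss, prune
  N5 x:[-3,9] y:[14/3,38/3] z:[4,22] -> hit [14/3,9] leaf, test {P4(miss), P5(miss), P10(miss)}
  N6 x:[1,14] y:[37/3,46/3] z:[-4,16] -> hit [37/3,14] leaf, test {P0@t=38/3, P6(miss), P9(miss)}

Summary -> nodes [0, 2, 4, 5, 6]; box-tests=5; leaf-entries=2; first=P0

== RESULT ==
2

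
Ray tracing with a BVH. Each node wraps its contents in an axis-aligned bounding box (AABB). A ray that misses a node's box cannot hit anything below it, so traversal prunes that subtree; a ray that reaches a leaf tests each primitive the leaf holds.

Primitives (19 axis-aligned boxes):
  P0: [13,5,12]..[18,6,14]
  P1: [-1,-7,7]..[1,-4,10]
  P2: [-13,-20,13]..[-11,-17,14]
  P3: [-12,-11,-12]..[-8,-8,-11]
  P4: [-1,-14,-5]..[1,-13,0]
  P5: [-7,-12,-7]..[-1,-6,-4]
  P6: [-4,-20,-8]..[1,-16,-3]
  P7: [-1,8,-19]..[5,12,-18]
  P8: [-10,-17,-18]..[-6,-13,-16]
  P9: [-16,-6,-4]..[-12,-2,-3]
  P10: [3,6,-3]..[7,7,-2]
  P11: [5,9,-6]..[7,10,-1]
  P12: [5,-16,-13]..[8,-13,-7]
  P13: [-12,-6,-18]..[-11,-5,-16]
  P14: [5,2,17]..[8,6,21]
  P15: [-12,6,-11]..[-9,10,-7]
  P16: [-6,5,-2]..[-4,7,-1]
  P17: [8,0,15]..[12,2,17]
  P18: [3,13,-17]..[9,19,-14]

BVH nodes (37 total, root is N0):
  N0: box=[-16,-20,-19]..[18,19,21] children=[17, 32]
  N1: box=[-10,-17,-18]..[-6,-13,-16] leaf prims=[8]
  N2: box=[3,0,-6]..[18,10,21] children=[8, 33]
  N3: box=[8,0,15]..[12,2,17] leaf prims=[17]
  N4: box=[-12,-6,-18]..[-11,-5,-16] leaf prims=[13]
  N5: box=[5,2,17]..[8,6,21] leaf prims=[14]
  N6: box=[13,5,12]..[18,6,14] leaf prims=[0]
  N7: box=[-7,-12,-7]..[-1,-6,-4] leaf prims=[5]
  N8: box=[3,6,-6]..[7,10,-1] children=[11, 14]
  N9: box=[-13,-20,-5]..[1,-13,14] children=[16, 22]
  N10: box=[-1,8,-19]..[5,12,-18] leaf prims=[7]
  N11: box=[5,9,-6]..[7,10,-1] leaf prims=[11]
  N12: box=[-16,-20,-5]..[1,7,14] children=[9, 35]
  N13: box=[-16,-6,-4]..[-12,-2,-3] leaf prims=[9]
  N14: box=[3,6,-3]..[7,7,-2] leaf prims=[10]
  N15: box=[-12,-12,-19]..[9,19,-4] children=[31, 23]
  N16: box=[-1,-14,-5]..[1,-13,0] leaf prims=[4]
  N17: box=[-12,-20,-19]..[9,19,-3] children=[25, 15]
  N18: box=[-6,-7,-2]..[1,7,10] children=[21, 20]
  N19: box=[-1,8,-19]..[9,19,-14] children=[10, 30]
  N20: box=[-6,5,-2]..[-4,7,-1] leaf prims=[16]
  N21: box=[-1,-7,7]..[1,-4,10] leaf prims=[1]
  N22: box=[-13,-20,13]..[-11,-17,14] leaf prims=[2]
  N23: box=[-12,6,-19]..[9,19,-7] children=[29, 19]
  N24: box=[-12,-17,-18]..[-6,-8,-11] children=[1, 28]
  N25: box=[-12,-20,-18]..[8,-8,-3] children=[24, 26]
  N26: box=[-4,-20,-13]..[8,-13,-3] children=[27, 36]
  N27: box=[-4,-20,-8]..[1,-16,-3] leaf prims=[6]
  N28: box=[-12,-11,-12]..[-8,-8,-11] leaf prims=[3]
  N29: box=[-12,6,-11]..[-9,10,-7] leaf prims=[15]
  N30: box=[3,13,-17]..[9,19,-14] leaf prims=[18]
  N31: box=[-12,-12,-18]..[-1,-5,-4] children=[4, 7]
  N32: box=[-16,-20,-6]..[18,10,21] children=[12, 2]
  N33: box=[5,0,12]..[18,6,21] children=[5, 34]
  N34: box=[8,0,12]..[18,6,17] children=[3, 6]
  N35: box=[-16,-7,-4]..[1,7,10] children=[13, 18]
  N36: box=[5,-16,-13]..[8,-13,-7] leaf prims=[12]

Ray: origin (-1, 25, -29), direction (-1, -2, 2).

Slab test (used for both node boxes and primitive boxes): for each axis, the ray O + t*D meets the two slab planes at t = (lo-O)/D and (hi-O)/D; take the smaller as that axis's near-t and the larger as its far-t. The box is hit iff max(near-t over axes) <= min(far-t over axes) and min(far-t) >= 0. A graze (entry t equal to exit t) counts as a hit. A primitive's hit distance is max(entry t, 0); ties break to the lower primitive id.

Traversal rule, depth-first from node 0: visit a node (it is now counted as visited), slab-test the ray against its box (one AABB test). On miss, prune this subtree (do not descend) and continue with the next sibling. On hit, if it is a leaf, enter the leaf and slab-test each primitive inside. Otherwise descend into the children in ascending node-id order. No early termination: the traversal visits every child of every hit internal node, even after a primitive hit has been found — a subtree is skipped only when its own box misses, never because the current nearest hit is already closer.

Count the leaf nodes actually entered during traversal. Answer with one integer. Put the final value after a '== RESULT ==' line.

Walk:
N0 x:[-19,15] y:[3,45/2] z:[5,25] -> hit [5,15], descend [17, 32]
  N17 x:[-10,11] y:[3,45/2] z:[5,13] -> hit [5,11], descend [15, 25]
    N15 x:[-10,11] y:[3,37/2] z:[5,25/2] -> hit [5,11], descend [23, 31]
      N23 x:[-10,11] y:[3,19/2] z:[5,11] -> hit [5,19/2], descend [19, 29]
        N19 x:[-10,0] y:[3,17/2] z:[5,15/2] -> miss, prune
        N29 x:[8,11] y:[15/2,19/2] z:[9,11] -> hit [9,19/2] leaf, test {P15@t=9}
      N31 x:[0,11] y:[15,37/2] z:[11/2,25/2] -> miss, prune
    N25 x:[-9,11] y:[33/2,45/2] z:[11/2,13] -> miss, prune
  N32 x:[-19,15] y:[15/2,45/2] z:[23/2,25] -> hit [23/2,15], descend [2, 12]
    N2 x:[-19,-4] y:[15/2,25/2] z:[23/2,25] -> miss, prune
    N12 x:[-2,15] y:[9,45/2] z:[12,43/2] -> hit [12,15], descend [9, 35]
      N9 x:[-2,12] y:[19,45/2] z:[12,43/2] -> miss, prune
      N35 x:[-2,15] y:[9,16] z:[25/2,39/2] -> hit [25/2,15], descend [13, 18]
        N13 x:[11,15] y:[27/2,31/2] z:[25/2,13] -> miss, prune
        N18 x:[-2,5] y:[9,16] z:[27/2,39/2] -> miss, prune

Summary -> nodes [0, 17, 15, 23, 19, 29, 31, 25, 32, 2, 12, 9, 35, 13, 18]; box-tests=15; leaf-entries=1; first=P15

== RESULT ==
1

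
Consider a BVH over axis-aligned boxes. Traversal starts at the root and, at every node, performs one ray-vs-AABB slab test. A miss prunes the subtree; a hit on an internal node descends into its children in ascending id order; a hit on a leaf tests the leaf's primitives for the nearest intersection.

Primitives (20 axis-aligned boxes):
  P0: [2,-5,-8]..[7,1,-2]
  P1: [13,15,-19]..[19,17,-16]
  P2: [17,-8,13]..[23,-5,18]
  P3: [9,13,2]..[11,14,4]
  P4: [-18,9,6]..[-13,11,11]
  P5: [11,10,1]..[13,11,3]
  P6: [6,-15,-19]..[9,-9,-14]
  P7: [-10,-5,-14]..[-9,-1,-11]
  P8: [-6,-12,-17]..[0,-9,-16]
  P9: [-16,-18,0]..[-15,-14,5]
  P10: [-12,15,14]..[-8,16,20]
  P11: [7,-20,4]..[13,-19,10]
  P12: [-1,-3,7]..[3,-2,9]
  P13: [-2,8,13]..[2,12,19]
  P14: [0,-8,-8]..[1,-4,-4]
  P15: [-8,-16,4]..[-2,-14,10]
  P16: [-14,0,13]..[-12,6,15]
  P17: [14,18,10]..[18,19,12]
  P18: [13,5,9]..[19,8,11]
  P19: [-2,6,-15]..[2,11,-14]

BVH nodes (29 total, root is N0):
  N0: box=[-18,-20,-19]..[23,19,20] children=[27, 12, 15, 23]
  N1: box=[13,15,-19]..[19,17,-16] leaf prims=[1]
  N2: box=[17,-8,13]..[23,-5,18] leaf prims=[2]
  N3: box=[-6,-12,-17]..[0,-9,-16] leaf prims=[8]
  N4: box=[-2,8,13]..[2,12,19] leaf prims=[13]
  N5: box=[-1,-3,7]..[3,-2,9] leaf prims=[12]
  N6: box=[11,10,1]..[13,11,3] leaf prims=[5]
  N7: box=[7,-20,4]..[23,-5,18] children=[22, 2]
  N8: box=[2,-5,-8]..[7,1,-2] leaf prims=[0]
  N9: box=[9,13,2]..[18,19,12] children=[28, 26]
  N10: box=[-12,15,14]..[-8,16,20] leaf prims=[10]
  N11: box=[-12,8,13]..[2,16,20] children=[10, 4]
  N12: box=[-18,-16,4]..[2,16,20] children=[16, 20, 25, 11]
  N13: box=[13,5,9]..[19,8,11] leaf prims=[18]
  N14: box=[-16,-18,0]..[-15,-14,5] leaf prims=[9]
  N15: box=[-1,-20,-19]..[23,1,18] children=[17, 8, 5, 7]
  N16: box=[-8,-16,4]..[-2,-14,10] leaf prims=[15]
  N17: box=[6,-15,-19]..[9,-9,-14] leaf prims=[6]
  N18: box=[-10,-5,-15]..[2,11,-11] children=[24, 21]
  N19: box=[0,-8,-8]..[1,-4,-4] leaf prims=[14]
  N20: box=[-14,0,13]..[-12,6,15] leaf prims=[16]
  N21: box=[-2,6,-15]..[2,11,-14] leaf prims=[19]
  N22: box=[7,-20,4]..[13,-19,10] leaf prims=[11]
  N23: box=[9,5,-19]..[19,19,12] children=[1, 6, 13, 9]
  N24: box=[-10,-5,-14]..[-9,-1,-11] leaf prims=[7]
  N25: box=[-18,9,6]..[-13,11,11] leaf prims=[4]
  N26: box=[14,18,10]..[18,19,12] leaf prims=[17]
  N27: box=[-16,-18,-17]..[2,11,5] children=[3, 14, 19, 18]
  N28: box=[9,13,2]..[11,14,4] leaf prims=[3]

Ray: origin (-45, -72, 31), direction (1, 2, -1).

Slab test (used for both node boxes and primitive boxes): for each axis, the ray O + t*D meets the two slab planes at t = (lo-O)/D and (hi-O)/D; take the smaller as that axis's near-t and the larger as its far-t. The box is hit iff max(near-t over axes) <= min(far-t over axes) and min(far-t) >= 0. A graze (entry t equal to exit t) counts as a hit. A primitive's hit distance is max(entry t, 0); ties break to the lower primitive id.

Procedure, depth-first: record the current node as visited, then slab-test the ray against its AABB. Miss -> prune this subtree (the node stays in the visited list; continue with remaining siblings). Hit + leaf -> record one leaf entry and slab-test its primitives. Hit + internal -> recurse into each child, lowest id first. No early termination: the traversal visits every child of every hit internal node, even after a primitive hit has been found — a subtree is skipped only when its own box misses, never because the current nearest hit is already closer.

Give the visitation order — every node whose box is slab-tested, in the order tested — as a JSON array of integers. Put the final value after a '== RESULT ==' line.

Traverse from the root:
N0 x:[27,68] y:[26,91/2] z:[11,50] -> hit [27,91/2], descend [12, 15, 23, 27]
  N12 x:[27,47] y:[28,44] z:[11,27] -> miss, prune
  N15 x:[44,68] y:[26,73/2] z:[13,50] -> miss, prune
  N23 x:[54,64] y:[77/2,91/2] z:[19,50] -> miss, prune
  N27 x:[29,47] y:[27,83/2] z:[26,48] -> hit [29,83/2], descend [3, 14, 18, 19]
    N3 x:[39,45] y:[30,63/2] z:[47,48] -> miss, prune
    N14 x:[29,30] y:[27,29] z:[26,31] -> hit [29,29] leaf, test {P9@t=29}
    N18 x:[35,47] y:[67/2,83/2] z:[42,46] -> miss, prune
    N19 x:[45,46] y:[32,34] z:[35,39] -> miss, prune

Visited [0, 12, 15, 23, 27, 3, 14, 18, 19]. Tests: 9 box, 1 leaf. Nearest: P9.

== RESULT ==
[0, 12, 15, 23, 27, 3, 14, 18, 19]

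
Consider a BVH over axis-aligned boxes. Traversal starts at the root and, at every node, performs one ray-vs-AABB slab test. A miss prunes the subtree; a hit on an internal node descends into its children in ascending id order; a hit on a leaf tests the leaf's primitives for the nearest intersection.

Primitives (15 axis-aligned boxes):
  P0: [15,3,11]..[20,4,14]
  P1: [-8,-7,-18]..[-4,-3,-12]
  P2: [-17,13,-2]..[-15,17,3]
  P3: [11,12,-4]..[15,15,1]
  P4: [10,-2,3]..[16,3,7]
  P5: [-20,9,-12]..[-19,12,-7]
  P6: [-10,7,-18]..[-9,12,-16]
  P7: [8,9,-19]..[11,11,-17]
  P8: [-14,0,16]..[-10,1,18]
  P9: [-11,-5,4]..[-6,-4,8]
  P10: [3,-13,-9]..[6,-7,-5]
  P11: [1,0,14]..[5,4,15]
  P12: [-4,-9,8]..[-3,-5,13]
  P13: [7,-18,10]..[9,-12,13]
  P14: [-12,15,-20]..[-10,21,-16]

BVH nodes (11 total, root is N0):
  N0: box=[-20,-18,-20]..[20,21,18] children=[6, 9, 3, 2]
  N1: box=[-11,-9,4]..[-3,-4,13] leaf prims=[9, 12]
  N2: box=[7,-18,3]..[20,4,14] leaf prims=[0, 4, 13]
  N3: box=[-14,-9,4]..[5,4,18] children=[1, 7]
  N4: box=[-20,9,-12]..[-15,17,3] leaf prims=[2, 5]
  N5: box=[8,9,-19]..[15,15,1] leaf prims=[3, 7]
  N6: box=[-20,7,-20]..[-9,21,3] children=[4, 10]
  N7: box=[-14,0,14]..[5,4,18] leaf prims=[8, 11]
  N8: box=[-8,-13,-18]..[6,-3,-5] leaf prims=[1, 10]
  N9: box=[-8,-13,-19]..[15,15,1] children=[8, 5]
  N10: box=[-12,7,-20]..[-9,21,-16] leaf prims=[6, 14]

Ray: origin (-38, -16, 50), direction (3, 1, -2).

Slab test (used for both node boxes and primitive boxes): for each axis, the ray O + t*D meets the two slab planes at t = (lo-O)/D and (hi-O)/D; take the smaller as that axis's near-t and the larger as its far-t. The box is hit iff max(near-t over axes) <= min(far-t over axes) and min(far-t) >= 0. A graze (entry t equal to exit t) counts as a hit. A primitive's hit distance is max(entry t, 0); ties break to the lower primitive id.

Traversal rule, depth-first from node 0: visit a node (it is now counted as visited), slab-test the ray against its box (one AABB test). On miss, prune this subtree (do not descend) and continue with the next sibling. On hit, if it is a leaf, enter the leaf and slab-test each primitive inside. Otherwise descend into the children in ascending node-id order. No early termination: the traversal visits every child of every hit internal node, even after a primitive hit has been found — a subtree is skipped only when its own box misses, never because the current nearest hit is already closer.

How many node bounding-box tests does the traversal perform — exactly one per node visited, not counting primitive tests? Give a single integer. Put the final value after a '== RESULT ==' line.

Trace the traversal:
N0 x:[6,58/3] y:[-2,37] z:[16,35] -> hit [16,58/3], descend [2, 3, 6, 9]
  N2 x:[15,58/3] y:[-2,20] z:[18,47/2] -> hit [18,58/3] leaf, test {P0@t=19, P4(miss), P13(miss)}
  N3 x:[8,43/3] y:[7,20] z:[16,23] -> miss, prune
  N6 x:[6,29/3] y:[23,37] z:[47/2,35] -> miss, prune
  N9 x:[10,53/3] y:[3,31] z:[49/2,69/2] -> miss, prune

order=[0, 2, 3, 6, 9]  |boxes|=5  |leaves|=1  hit=P0

== RESULT ==
5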